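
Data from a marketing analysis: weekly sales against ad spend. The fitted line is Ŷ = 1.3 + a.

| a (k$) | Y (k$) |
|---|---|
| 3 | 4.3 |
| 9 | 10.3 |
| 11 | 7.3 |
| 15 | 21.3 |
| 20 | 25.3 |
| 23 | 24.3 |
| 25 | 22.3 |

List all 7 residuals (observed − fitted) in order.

0, 0, -5, 5, 4, 0, -4

a=3: Ŷ = 1.3 + 3 = 4.3; e = 4.3 − 4.3 = 0
a=9: Ŷ = 1.3 + 9 = 10.3; e = 10.3 − 10.3 = 0
a=11: Ŷ = 1.3 + 11 = 12.3; e = 7.3 − 12.3 = -5
a=15: Ŷ = 1.3 + 15 = 16.3; e = 21.3 − 16.3 = 5
a=20: Ŷ = 1.3 + 20 = 21.3; e = 25.3 − 21.3 = 4
a=23: Ŷ = 1.3 + 23 = 24.3; e = 24.3 − 24.3 = 0
a=25: Ŷ = 1.3 + 25 = 26.3; e = 22.3 − 26.3 = -4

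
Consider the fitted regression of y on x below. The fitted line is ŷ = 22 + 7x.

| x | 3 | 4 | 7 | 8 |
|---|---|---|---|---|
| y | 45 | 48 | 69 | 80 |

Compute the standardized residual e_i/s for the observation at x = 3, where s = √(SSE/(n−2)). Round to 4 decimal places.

0.7071

x=3: ŷ = 22 + 7·3 = 43; e = 45 − 43 = 2
x=4: ŷ = 22 + 7·4 = 50; e = 48 − 50 = -2
x=7: ŷ = 22 + 7·7 = 71; e = 69 − 71 = -2
x=8: ŷ = 22 + 7·8 = 78; e = 80 − 78 = 2
SSE = 4 + 4 + 4 + 4 = 16
s = √(16/2) = 2.82843
e/s = 2 / 2.82843 = 0.7071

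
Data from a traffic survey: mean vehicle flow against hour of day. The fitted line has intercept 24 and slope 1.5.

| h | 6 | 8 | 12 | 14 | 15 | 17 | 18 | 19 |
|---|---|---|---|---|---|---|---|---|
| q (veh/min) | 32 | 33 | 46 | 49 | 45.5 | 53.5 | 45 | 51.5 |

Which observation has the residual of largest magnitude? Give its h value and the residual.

h=6: q̂ = 24 + 1.5·6 = 33; e = 32 − 33 = -1
h=8: q̂ = 24 + 1.5·8 = 36; e = 33 − 36 = -3
h=12: q̂ = 24 + 1.5·12 = 42; e = 46 − 42 = 4
h=14: q̂ = 24 + 1.5·14 = 45; e = 49 − 45 = 4
h=15: q̂ = 24 + 1.5·15 = 46.5; e = 45.5 − 46.5 = -1
h=17: q̂ = 24 + 1.5·17 = 49.5; e = 53.5 − 49.5 = 4
h=18: q̂ = 24 + 1.5·18 = 51; e = 45 − 51 = -6
h=19: q̂ = 24 + 1.5·19 = 52.5; e = 51.5 − 52.5 = -1
Largest |e| is 6 at h = 18, residual -6.

h = 18, e = -6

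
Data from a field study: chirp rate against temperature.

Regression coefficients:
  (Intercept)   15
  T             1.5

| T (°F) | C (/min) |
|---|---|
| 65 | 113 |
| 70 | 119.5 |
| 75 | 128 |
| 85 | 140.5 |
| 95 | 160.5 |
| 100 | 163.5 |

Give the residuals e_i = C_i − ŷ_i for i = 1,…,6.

0.5, -0.5, 0.5, -2, 3, -1.5

T=65: ŷ = 15 + 1.5·65 = 112.5; e = 113 − 112.5 = 0.5
T=70: ŷ = 15 + 1.5·70 = 120; e = 119.5 − 120 = -0.5
T=75: ŷ = 15 + 1.5·75 = 127.5; e = 128 − 127.5 = 0.5
T=85: ŷ = 15 + 1.5·85 = 142.5; e = 140.5 − 142.5 = -2
T=95: ŷ = 15 + 1.5·95 = 157.5; e = 160.5 − 157.5 = 3
T=100: ŷ = 15 + 1.5·100 = 165; e = 163.5 − 165 = -1.5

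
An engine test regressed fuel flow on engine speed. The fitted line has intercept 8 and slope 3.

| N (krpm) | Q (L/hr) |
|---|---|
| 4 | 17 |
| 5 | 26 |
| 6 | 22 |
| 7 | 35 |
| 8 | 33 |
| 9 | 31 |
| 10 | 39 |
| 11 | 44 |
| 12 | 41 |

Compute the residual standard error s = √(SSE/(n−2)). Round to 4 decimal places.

s = 3.8914

N=4: ŷ = 8 + 3·4 = 20; e = 17 − 20 = -3
N=5: ŷ = 8 + 3·5 = 23; e = 26 − 23 = 3
N=6: ŷ = 8 + 3·6 = 26; e = 22 − 26 = -4
N=7: ŷ = 8 + 3·7 = 29; e = 35 − 29 = 6
N=8: ŷ = 8 + 3·8 = 32; e = 33 − 32 = 1
N=9: ŷ = 8 + 3·9 = 35; e = 31 − 35 = -4
N=10: ŷ = 8 + 3·10 = 38; e = 39 − 38 = 1
N=11: ŷ = 8 + 3·11 = 41; e = 44 − 41 = 3
N=12: ŷ = 8 + 3·12 = 44; e = 41 − 44 = -3
SSE = 9 + 9 + 16 + 36 + 1 + 16 + 1 + 9 + 9 = 106
s = √(106/7) = √15.1429 ≈ 3.8914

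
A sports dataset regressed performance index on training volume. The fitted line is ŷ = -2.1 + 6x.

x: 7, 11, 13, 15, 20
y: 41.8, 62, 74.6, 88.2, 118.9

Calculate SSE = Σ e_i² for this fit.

x=7: ŷ = -2.1 + 6·7 = 39.9; e = 41.8 − 39.9 = 1.9
x=11: ŷ = -2.1 + 6·11 = 63.9; e = 62 − 63.9 = -1.9
x=13: ŷ = -2.1 + 6·13 = 75.9; e = 74.6 − 75.9 = -1.3
x=15: ŷ = -2.1 + 6·15 = 87.9; e = 88.2 − 87.9 = 0.3
x=20: ŷ = -2.1 + 6·20 = 117.9; e = 118.9 − 117.9 = 1
SSE = 3.61 + 3.61 + 1.69 + 0.09 + 1 = 10

SSE = 10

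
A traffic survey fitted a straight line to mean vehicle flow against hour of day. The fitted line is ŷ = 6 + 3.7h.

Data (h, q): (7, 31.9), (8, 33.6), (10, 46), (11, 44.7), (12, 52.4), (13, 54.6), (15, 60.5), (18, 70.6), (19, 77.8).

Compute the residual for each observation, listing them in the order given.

0, -2, 3, -2, 2, 0.5, -1, -2, 1.5

h=7: ŷ = 6 + 3.7·7 = 31.9; r = 31.9 − 31.9 = 0
h=8: ŷ = 6 + 3.7·8 = 35.6; r = 33.6 − 35.6 = -2
h=10: ŷ = 6 + 3.7·10 = 43; r = 46 − 43 = 3
h=11: ŷ = 6 + 3.7·11 = 46.7; r = 44.7 − 46.7 = -2
h=12: ŷ = 6 + 3.7·12 = 50.4; r = 52.4 − 50.4 = 2
h=13: ŷ = 6 + 3.7·13 = 54.1; r = 54.6 − 54.1 = 0.5
h=15: ŷ = 6 + 3.7·15 = 61.5; r = 60.5 − 61.5 = -1
h=18: ŷ = 6 + 3.7·18 = 72.6; r = 70.6 − 72.6 = -2
h=19: ŷ = 6 + 3.7·19 = 76.3; r = 77.8 − 76.3 = 1.5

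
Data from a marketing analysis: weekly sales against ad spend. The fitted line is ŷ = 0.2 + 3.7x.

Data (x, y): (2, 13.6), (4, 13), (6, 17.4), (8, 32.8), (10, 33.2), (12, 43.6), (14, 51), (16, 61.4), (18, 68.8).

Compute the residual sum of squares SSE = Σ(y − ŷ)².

SSE = 100

x=2: ŷ = 0.2 + 3.7·2 = 7.6; r = 13.6 − 7.6 = 6
x=4: ŷ = 0.2 + 3.7·4 = 15; r = 13 − 15 = -2
x=6: ŷ = 0.2 + 3.7·6 = 22.4; r = 17.4 − 22.4 = -5
x=8: ŷ = 0.2 + 3.7·8 = 29.8; r = 32.8 − 29.8 = 3
x=10: ŷ = 0.2 + 3.7·10 = 37.2; r = 33.2 − 37.2 = -4
x=12: ŷ = 0.2 + 3.7·12 = 44.6; r = 43.6 − 44.6 = -1
x=14: ŷ = 0.2 + 3.7·14 = 52; r = 51 − 52 = -1
x=16: ŷ = 0.2 + 3.7·16 = 59.4; r = 61.4 − 59.4 = 2
x=18: ŷ = 0.2 + 3.7·18 = 66.8; r = 68.8 − 66.8 = 2
SSE = 36 + 4 + 25 + 9 + 16 + 1 + 1 + 4 + 4 = 100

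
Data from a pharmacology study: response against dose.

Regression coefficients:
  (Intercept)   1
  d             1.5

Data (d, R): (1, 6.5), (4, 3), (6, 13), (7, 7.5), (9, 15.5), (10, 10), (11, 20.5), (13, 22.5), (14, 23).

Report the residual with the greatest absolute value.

e = -6

d=1: R̂ = 1 + 1.5·1 = 2.5; e = 6.5 − 2.5 = 4
d=4: R̂ = 1 + 1.5·4 = 7; e = 3 − 7 = -4
d=6: R̂ = 1 + 1.5·6 = 10; e = 13 − 10 = 3
d=7: R̂ = 1 + 1.5·7 = 11.5; e = 7.5 − 11.5 = -4
d=9: R̂ = 1 + 1.5·9 = 14.5; e = 15.5 − 14.5 = 1
d=10: R̂ = 1 + 1.5·10 = 16; e = 10 − 16 = -6
d=11: R̂ = 1 + 1.5·11 = 17.5; e = 20.5 − 17.5 = 3
d=13: R̂ = 1 + 1.5·13 = 20.5; e = 22.5 − 20.5 = 2
d=14: R̂ = 1 + 1.5·14 = 22; e = 23 − 22 = 1
Largest |e| is 6 at d = 10, residual -6.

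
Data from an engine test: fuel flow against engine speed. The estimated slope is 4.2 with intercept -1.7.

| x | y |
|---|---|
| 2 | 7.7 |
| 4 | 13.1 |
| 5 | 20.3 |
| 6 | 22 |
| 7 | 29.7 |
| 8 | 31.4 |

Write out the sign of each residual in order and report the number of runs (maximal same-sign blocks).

x=2: ŷ = -1.7 + 4.2·2 = 6.7; e = 7.7 − 6.7 = 1
x=4: ŷ = -1.7 + 4.2·4 = 15.1; e = 13.1 − 15.1 = -2
x=5: ŷ = -1.7 + 4.2·5 = 19.3; e = 20.3 − 19.3 = 1
x=6: ŷ = -1.7 + 4.2·6 = 23.5; e = 22 − 23.5 = -1.5
x=7: ŷ = -1.7 + 4.2·7 = 27.7; e = 29.7 − 27.7 = 2
x=8: ŷ = -1.7 + 4.2·8 = 31.9; e = 31.4 − 31.9 = -0.5
Signs: + − + − + −
Runs: +×1, −×1, +×1, −×1, +×1, −×1 → 6

6 runs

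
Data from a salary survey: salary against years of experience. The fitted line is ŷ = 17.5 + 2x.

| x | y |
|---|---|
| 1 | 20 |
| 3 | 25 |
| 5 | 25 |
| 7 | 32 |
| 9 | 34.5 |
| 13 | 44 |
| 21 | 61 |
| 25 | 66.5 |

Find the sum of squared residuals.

x=1: ŷ = 17.5 + 2·1 = 19.5; r = 20 − 19.5 = 0.5
x=3: ŷ = 17.5 + 2·3 = 23.5; r = 25 − 23.5 = 1.5
x=5: ŷ = 17.5 + 2·5 = 27.5; r = 25 − 27.5 = -2.5
x=7: ŷ = 17.5 + 2·7 = 31.5; r = 32 − 31.5 = 0.5
x=9: ŷ = 17.5 + 2·9 = 35.5; r = 34.5 − 35.5 = -1
x=13: ŷ = 17.5 + 2·13 = 43.5; r = 44 − 43.5 = 0.5
x=21: ŷ = 17.5 + 2·21 = 59.5; r = 61 − 59.5 = 1.5
x=25: ŷ = 17.5 + 2·25 = 67.5; r = 66.5 − 67.5 = -1
SSE = 0.25 + 2.25 + 6.25 + 0.25 + 1 + 0.25 + 2.25 + 1 = 13.5

SSE = 13.5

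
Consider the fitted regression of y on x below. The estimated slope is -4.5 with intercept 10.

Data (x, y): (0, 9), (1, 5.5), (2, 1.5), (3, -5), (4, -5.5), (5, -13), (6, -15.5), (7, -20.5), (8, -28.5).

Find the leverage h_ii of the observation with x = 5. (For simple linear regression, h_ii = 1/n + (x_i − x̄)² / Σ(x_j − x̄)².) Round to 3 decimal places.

h = 0.128

x̄ = (0 + 1 + 2 + 3 + 4 + 5 + 6 + 7 + 8)/9 = 4
Σ(x − x̄)² = 16 + 9 + 4 + 1 + 0 + 1 + 4 + 9 + 16 = 60
h = 1/9 + (1)²/60 = 0.111111 + 0.0166667 = 0.128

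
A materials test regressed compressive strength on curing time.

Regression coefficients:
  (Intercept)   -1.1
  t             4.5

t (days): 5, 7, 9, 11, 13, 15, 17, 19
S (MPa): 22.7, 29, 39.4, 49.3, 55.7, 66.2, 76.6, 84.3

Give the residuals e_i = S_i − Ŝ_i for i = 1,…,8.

t=5: Ŝ = -1.1 + 4.5·5 = 21.4; e = 22.7 − 21.4 = 1.3
t=7: Ŝ = -1.1 + 4.5·7 = 30.4; e = 29 − 30.4 = -1.4
t=9: Ŝ = -1.1 + 4.5·9 = 39.4; e = 39.4 − 39.4 = 0
t=11: Ŝ = -1.1 + 4.5·11 = 48.4; e = 49.3 − 48.4 = 0.9
t=13: Ŝ = -1.1 + 4.5·13 = 57.4; e = 55.7 − 57.4 = -1.7
t=15: Ŝ = -1.1 + 4.5·15 = 66.4; e = 66.2 − 66.4 = -0.2
t=17: Ŝ = -1.1 + 4.5·17 = 75.4; e = 76.6 − 75.4 = 1.2
t=19: Ŝ = -1.1 + 4.5·19 = 84.4; e = 84.3 − 84.4 = -0.1

1.3, -1.4, 0, 0.9, -1.7, -0.2, 1.2, -0.1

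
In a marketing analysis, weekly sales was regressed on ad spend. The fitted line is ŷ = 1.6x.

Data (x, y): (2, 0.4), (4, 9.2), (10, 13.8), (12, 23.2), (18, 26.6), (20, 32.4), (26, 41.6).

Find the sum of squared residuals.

x=2: ŷ = 1.6·2 = 3.2; e = 0.4 − 3.2 = -2.8
x=4: ŷ = 1.6·4 = 6.4; e = 9.2 − 6.4 = 2.8
x=10: ŷ = 1.6·10 = 16; e = 13.8 − 16 = -2.2
x=12: ŷ = 1.6·12 = 19.2; e = 23.2 − 19.2 = 4
x=18: ŷ = 1.6·18 = 28.8; e = 26.6 − 28.8 = -2.2
x=20: ŷ = 1.6·20 = 32; e = 32.4 − 32 = 0.4
x=26: ŷ = 1.6·26 = 41.6; e = 41.6 − 41.6 = 0
SSE = 7.84 + 7.84 + 4.84 + 16 + 4.84 + 0.16 + 0 = 41.52

SSE = 41.52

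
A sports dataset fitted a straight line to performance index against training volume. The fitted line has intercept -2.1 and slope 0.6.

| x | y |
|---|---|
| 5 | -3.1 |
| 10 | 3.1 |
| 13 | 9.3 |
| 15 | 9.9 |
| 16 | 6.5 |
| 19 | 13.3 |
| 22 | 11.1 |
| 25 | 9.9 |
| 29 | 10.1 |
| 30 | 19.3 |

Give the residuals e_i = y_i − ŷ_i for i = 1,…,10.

-4, -0.8, 3.6, 3, -1, 4, 0, -3, -5.2, 3.4

x=5: ŷ = -2.1 + 0.6·5 = 0.9; e = -3.1 − 0.9 = -4
x=10: ŷ = -2.1 + 0.6·10 = 3.9; e = 3.1 − 3.9 = -0.8
x=13: ŷ = -2.1 + 0.6·13 = 5.7; e = 9.3 − 5.7 = 3.6
x=15: ŷ = -2.1 + 0.6·15 = 6.9; e = 9.9 − 6.9 = 3
x=16: ŷ = -2.1 + 0.6·16 = 7.5; e = 6.5 − 7.5 = -1
x=19: ŷ = -2.1 + 0.6·19 = 9.3; e = 13.3 − 9.3 = 4
x=22: ŷ = -2.1 + 0.6·22 = 11.1; e = 11.1 − 11.1 = 0
x=25: ŷ = -2.1 + 0.6·25 = 12.9; e = 9.9 − 12.9 = -3
x=29: ŷ = -2.1 + 0.6·29 = 15.3; e = 10.1 − 15.3 = -5.2
x=30: ŷ = -2.1 + 0.6·30 = 15.9; e = 19.3 − 15.9 = 3.4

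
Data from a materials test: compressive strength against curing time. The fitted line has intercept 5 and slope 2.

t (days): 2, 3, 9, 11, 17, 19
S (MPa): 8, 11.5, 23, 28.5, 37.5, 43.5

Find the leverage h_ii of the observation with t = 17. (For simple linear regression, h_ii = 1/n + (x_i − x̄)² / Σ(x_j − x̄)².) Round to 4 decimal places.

t̄ = (2 + 3 + 9 + 11 + 17 + 19)/6 = 10.1667
Σ(t − t̄)² = 66.6944 + 51.3611 + 1.36111 + 0.694444 + 46.6944 + 78.0278 = 244.833
h = 1/6 + (6.83333)²/244.833 = 0.166667 + 0.190719 = 0.3574

h = 0.3574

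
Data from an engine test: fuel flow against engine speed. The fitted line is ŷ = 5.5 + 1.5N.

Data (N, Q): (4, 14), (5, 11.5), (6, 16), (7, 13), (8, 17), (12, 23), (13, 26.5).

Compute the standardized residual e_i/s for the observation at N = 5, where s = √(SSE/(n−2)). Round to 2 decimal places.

N=4: ŷ = 5.5 + 1.5·4 = 11.5; e = 14 − 11.5 = 2.5
N=5: ŷ = 5.5 + 1.5·5 = 13; e = 11.5 − 13 = -1.5
N=6: ŷ = 5.5 + 1.5·6 = 14.5; e = 16 − 14.5 = 1.5
N=7: ŷ = 5.5 + 1.5·7 = 16; e = 13 − 16 = -3
N=8: ŷ = 5.5 + 1.5·8 = 17.5; e = 17 − 17.5 = -0.5
N=12: ŷ = 5.5 + 1.5·12 = 23.5; e = 23 − 23.5 = -0.5
N=13: ŷ = 5.5 + 1.5·13 = 25; e = 26.5 − 25 = 1.5
SSE = 6.25 + 2.25 + 2.25 + 9 + 0.25 + 0.25 + 2.25 = 22.5
s = √(22.5/5) = 2.12132
e/s = -1.5 / 2.12132 = -0.71

-0.71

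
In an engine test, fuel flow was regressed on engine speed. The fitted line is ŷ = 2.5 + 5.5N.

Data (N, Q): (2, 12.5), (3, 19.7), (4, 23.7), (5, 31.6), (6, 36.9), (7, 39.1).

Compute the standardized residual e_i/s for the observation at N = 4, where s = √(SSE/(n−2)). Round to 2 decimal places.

N=2: ŷ = 2.5 + 5.5·2 = 13.5; e = 12.5 − 13.5 = -1
N=3: ŷ = 2.5 + 5.5·3 = 19; e = 19.7 − 19 = 0.7
N=4: ŷ = 2.5 + 5.5·4 = 24.5; e = 23.7 − 24.5 = -0.8
N=5: ŷ = 2.5 + 5.5·5 = 30; e = 31.6 − 30 = 1.6
N=6: ŷ = 2.5 + 5.5·6 = 35.5; e = 36.9 − 35.5 = 1.4
N=7: ŷ = 2.5 + 5.5·7 = 41; e = 39.1 − 41 = -1.9
SSE = 1 + 0.49 + 0.64 + 2.56 + 1.96 + 3.61 = 10.26
s = √(10.26/4) = 1.60156
e/s = -0.8 / 1.60156 = -0.50

-0.50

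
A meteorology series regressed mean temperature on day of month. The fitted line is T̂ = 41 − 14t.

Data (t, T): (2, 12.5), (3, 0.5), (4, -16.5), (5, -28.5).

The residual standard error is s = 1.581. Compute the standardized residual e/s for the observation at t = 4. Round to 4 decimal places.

-0.9488

T̂ = 41 − 14·4 = -15
e = -16.5 − (-15) = -1.5
e/s = -1.5 / 1.581 = -0.9488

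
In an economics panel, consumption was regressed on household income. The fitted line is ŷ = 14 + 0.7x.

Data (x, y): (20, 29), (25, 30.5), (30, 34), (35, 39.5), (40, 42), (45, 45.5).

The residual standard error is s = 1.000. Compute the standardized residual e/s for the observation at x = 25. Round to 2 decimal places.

ŷ = 14 + 0.7·25 = 31.5
e = 30.5 − 31.5 = -1
e/s = -1 / 1.000 = -1.00

-1.00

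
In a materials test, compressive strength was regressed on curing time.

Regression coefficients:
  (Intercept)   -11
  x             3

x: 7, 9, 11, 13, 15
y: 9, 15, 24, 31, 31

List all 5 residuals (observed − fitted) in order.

x=7: ŷ = -11 + 3·7 = 10; r = 9 − 10 = -1
x=9: ŷ = -11 + 3·9 = 16; r = 15 − 16 = -1
x=11: ŷ = -11 + 3·11 = 22; r = 24 − 22 = 2
x=13: ŷ = -11 + 3·13 = 28; r = 31 − 28 = 3
x=15: ŷ = -11 + 3·15 = 34; r = 31 − 34 = -3

-1, -1, 2, 3, -3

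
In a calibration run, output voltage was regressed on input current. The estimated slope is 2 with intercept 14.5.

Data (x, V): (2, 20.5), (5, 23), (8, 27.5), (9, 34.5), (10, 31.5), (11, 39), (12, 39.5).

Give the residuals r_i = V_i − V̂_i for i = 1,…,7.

2, -1.5, -3, 2, -3, 2.5, 1

x=2: V̂ = 14.5 + 2·2 = 18.5; r = 20.5 − 18.5 = 2
x=5: V̂ = 14.5 + 2·5 = 24.5; r = 23 − 24.5 = -1.5
x=8: V̂ = 14.5 + 2·8 = 30.5; r = 27.5 − 30.5 = -3
x=9: V̂ = 14.5 + 2·9 = 32.5; r = 34.5 − 32.5 = 2
x=10: V̂ = 14.5 + 2·10 = 34.5; r = 31.5 − 34.5 = -3
x=11: V̂ = 14.5 + 2·11 = 36.5; r = 39 − 36.5 = 2.5
x=12: V̂ = 14.5 + 2·12 = 38.5; r = 39.5 − 38.5 = 1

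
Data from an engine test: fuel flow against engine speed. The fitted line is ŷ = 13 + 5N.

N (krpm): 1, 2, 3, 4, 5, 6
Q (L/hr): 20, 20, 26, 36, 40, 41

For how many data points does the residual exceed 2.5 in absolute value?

N=1: ŷ = 13 + 5·1 = 18; e = 20 − 18 = 2
N=2: ŷ = 13 + 5·2 = 23; e = 20 − 23 = -3
N=3: ŷ = 13 + 5·3 = 28; e = 26 − 28 = -2
N=4: ŷ = 13 + 5·4 = 33; e = 36 − 33 = 3
N=5: ŷ = 13 + 5·5 = 38; e = 40 − 38 = 2
N=6: ŷ = 13 + 5·6 = 43; e = 41 − 43 = -2
|e| > 2.5: N=2 (|e|=3), N=4 (|e|=3) → 2

2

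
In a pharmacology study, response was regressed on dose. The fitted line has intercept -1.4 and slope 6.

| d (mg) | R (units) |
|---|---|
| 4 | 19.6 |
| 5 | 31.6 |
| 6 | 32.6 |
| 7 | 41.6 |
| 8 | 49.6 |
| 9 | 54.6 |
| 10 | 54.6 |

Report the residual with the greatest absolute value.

e = -4

d=4: R̂ = -1.4 + 6·4 = 22.6; e = 19.6 − 22.6 = -3
d=5: R̂ = -1.4 + 6·5 = 28.6; e = 31.6 − 28.6 = 3
d=6: R̂ = -1.4 + 6·6 = 34.6; e = 32.6 − 34.6 = -2
d=7: R̂ = -1.4 + 6·7 = 40.6; e = 41.6 − 40.6 = 1
d=8: R̂ = -1.4 + 6·8 = 46.6; e = 49.6 − 46.6 = 3
d=9: R̂ = -1.4 + 6·9 = 52.6; e = 54.6 − 52.6 = 2
d=10: R̂ = -1.4 + 6·10 = 58.6; e = 54.6 − 58.6 = -4
Largest |e| is 4 at d = 10, residual -4.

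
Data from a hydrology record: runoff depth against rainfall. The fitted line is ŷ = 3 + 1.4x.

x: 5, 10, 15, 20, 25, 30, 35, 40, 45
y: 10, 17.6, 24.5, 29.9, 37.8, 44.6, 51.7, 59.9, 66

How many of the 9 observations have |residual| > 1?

x=5: ŷ = 3 + 1.4·5 = 10; r = 10 − 10 = 0
x=10: ŷ = 3 + 1.4·10 = 17; r = 17.6 − 17 = 0.6
x=15: ŷ = 3 + 1.4·15 = 24; r = 24.5 − 24 = 0.5
x=20: ŷ = 3 + 1.4·20 = 31; r = 29.9 − 31 = -1.1
x=25: ŷ = 3 + 1.4·25 = 38; r = 37.8 − 38 = -0.2
x=30: ŷ = 3 + 1.4·30 = 45; r = 44.6 − 45 = -0.4
x=35: ŷ = 3 + 1.4·35 = 52; r = 51.7 − 52 = -0.3
x=40: ŷ = 3 + 1.4·40 = 59; r = 59.9 − 59 = 0.9
x=45: ŷ = 3 + 1.4·45 = 66; r = 66 − 66 = 0
|r| > 1: x=20 (|r|=1.1) → 1

1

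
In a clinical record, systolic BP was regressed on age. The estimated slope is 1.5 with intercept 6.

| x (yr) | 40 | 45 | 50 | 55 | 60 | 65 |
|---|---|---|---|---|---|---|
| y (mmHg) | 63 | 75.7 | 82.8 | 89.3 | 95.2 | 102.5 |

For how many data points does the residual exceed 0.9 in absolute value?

x=40: ŷ = 6 + 1.5·40 = 66; r = 63 − 66 = -3
x=45: ŷ = 6 + 1.5·45 = 73.5; r = 75.7 − 73.5 = 2.2
x=50: ŷ = 6 + 1.5·50 = 81; r = 82.8 − 81 = 1.8
x=55: ŷ = 6 + 1.5·55 = 88.5; r = 89.3 − 88.5 = 0.8
x=60: ŷ = 6 + 1.5·60 = 96; r = 95.2 − 96 = -0.8
x=65: ŷ = 6 + 1.5·65 = 103.5; r = 102.5 − 103.5 = -1
|r| > 0.9: x=40 (|r|=3), x=45 (|r|=2.2), x=50 (|r|=1.8), x=65 (|r|=1) → 4

4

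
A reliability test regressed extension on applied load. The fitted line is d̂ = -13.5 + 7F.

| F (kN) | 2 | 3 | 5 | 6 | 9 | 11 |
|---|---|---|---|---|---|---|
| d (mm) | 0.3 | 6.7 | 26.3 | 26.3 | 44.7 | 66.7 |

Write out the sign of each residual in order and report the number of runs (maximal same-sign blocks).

4 runs

F=2: d̂ = -13.5 + 7·2 = 0.5; e = 0.3 − 0.5 = -0.2
F=3: d̂ = -13.5 + 7·3 = 7.5; e = 6.7 − 7.5 = -0.8
F=5: d̂ = -13.5 + 7·5 = 21.5; e = 26.3 − 21.5 = 4.8
F=6: d̂ = -13.5 + 7·6 = 28.5; e = 26.3 − 28.5 = -2.2
F=9: d̂ = -13.5 + 7·9 = 49.5; e = 44.7 − 49.5 = -4.8
F=11: d̂ = -13.5 + 7·11 = 63.5; e = 66.7 − 63.5 = 3.2
Signs: − − + − − +
Runs: −×2, +×1, −×2, +×1 → 4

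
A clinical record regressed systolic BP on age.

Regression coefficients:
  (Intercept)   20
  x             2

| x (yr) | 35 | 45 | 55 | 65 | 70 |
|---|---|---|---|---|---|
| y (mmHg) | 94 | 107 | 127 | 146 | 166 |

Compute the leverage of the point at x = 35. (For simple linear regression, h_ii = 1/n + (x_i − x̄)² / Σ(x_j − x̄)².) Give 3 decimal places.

x̄ = (35 + 45 + 55 + 65 + 70)/5 = 54
Σ(x − x̄)² = 361 + 81 + 1 + 121 + 256 = 820
h = 1/5 + (-19)²/820 = 0.2 + 0.440244 = 0.640

h = 0.640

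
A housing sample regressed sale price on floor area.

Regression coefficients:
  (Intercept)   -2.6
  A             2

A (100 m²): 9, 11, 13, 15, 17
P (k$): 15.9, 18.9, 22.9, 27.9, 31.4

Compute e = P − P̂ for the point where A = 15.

e = 0.5

P̂ = -2.6 + 2·15 = 27.4
e = 27.9 − 27.4 = 0.5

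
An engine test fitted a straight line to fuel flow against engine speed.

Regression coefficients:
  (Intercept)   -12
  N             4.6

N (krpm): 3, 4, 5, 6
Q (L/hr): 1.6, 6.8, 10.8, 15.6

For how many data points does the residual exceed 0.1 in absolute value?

N=3: ŷ = -12 + 4.6·3 = 1.8; r = 1.6 − 1.8 = -0.2
N=4: ŷ = -12 + 4.6·4 = 6.4; r = 6.8 − 6.4 = 0.4
N=5: ŷ = -12 + 4.6·5 = 11; r = 10.8 − 11 = -0.2
N=6: ŷ = -12 + 4.6·6 = 15.6; r = 15.6 − 15.6 = 0
|r| > 0.1: N=3 (|r|=0.2), N=4 (|r|=0.4), N=5 (|r|=0.2) → 3

3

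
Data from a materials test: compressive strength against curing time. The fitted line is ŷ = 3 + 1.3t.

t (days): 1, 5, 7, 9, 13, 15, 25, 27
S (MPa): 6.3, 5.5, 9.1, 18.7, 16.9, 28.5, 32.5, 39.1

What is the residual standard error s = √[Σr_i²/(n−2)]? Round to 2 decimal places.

t=1: ŷ = 3 + 1.3·1 = 4.3; r = 6.3 − 4.3 = 2
t=5: ŷ = 3 + 1.3·5 = 9.5; r = 5.5 − 9.5 = -4
t=7: ŷ = 3 + 1.3·7 = 12.1; r = 9.1 − 12.1 = -3
t=9: ŷ = 3 + 1.3·9 = 14.7; r = 18.7 − 14.7 = 4
t=13: ŷ = 3 + 1.3·13 = 19.9; r = 16.9 − 19.9 = -3
t=15: ŷ = 3 + 1.3·15 = 22.5; r = 28.5 − 22.5 = 6
t=25: ŷ = 3 + 1.3·25 = 35.5; r = 32.5 − 35.5 = -3
t=27: ŷ = 3 + 1.3·27 = 38.1; r = 39.1 − 38.1 = 1
SSE = 4 + 16 + 9 + 16 + 9 + 36 + 9 + 1 = 100
s = √(100/6) = √16.6667 ≈ 4.08

s = 4.08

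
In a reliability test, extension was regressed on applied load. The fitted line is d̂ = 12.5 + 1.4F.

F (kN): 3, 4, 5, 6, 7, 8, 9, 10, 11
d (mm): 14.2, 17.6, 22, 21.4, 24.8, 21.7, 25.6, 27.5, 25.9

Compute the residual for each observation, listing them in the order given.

-2.5, -0.5, 2.5, 0.5, 2.5, -2, 0.5, 1, -2

F=3: d̂ = 12.5 + 1.4·3 = 16.7; e = 14.2 − 16.7 = -2.5
F=4: d̂ = 12.5 + 1.4·4 = 18.1; e = 17.6 − 18.1 = -0.5
F=5: d̂ = 12.5 + 1.4·5 = 19.5; e = 22 − 19.5 = 2.5
F=6: d̂ = 12.5 + 1.4·6 = 20.9; e = 21.4 − 20.9 = 0.5
F=7: d̂ = 12.5 + 1.4·7 = 22.3; e = 24.8 − 22.3 = 2.5
F=8: d̂ = 12.5 + 1.4·8 = 23.7; e = 21.7 − 23.7 = -2
F=9: d̂ = 12.5 + 1.4·9 = 25.1; e = 25.6 − 25.1 = 0.5
F=10: d̂ = 12.5 + 1.4·10 = 26.5; e = 27.5 − 26.5 = 1
F=11: d̂ = 12.5 + 1.4·11 = 27.9; e = 25.9 − 27.9 = -2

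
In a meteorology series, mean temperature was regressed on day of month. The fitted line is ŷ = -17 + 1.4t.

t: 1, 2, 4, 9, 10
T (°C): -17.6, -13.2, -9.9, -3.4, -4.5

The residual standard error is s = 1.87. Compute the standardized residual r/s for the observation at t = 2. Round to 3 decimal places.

0.535

ŷ = -17 + 1.4·2 = -14.2
r = -13.2 − (-14.2) = 1
r/s = 1 / 1.87 = 0.535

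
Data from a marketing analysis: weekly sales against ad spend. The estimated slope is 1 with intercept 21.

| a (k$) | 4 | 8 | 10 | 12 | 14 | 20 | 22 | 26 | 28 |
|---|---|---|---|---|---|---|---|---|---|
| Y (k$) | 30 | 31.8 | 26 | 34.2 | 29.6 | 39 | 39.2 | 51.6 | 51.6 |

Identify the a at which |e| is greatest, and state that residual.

a = 14, e = -5.4

a=4: Ŷ = 21 + 4 = 25; e = 30 − 25 = 5
a=8: Ŷ = 21 + 8 = 29; e = 31.8 − 29 = 2.8
a=10: Ŷ = 21 + 10 = 31; e = 26 − 31 = -5
a=12: Ŷ = 21 + 12 = 33; e = 34.2 − 33 = 1.2
a=14: Ŷ = 21 + 14 = 35; e = 29.6 − 35 = -5.4
a=20: Ŷ = 21 + 20 = 41; e = 39 − 41 = -2
a=22: Ŷ = 21 + 22 = 43; e = 39.2 − 43 = -3.8
a=26: Ŷ = 21 + 26 = 47; e = 51.6 − 47 = 4.6
a=28: Ŷ = 21 + 28 = 49; e = 51.6 − 49 = 2.6
Largest |e| is 5.4 at a = 14, residual -5.4.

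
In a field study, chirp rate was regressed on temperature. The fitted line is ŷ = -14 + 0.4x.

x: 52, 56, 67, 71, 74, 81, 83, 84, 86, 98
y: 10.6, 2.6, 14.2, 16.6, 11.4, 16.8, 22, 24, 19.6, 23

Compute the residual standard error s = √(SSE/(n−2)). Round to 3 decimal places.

s = 3.670

x=52: ŷ = -14 + 0.4·52 = 6.8; r = 10.6 − 6.8 = 3.8
x=56: ŷ = -14 + 0.4·56 = 8.4; r = 2.6 − 8.4 = -5.8
x=67: ŷ = -14 + 0.4·67 = 12.8; r = 14.2 − 12.8 = 1.4
x=71: ŷ = -14 + 0.4·71 = 14.4; r = 16.6 − 14.4 = 2.2
x=74: ŷ = -14 + 0.4·74 = 15.6; r = 11.4 − 15.6 = -4.2
x=81: ŷ = -14 + 0.4·81 = 18.4; r = 16.8 − 18.4 = -1.6
x=83: ŷ = -14 + 0.4·83 = 19.2; r = 22 − 19.2 = 2.8
x=84: ŷ = -14 + 0.4·84 = 19.6; r = 24 − 19.6 = 4.4
x=86: ŷ = -14 + 0.4·86 = 20.4; r = 19.6 − 20.4 = -0.8
x=98: ŷ = -14 + 0.4·98 = 25.2; r = 23 − 25.2 = -2.2
SSE = 14.44 + 33.64 + 1.96 + 4.84 + 17.64 + 2.56 + 7.84 + 19.36 + 0.64 + 4.84 = 107.76
s = √(107.76/8) = √13.47 ≈ 3.670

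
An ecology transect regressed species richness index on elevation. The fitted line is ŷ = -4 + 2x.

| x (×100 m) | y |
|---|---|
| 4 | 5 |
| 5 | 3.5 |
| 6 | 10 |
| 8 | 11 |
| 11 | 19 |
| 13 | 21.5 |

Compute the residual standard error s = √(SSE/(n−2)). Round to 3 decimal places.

x=4: ŷ = -4 + 2·4 = 4; r = 5 − 4 = 1
x=5: ŷ = -4 + 2·5 = 6; r = 3.5 − 6 = -2.5
x=6: ŷ = -4 + 2·6 = 8; r = 10 − 8 = 2
x=8: ŷ = -4 + 2·8 = 12; r = 11 − 12 = -1
x=11: ŷ = -4 + 2·11 = 18; r = 19 − 18 = 1
x=13: ŷ = -4 + 2·13 = 22; r = 21.5 − 22 = -0.5
SSE = 1 + 6.25 + 4 + 1 + 1 + 0.25 = 13.5
s = √(13.5/4) = √3.375 ≈ 1.837

s = 1.837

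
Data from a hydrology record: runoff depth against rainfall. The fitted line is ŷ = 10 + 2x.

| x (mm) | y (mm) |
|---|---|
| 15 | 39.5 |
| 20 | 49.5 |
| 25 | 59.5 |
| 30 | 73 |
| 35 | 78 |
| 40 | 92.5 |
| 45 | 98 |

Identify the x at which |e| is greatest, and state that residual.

x = 30, e = 3

x=15: ŷ = 10 + 2·15 = 40; e = 39.5 − 40 = -0.5
x=20: ŷ = 10 + 2·20 = 50; e = 49.5 − 50 = -0.5
x=25: ŷ = 10 + 2·25 = 60; e = 59.5 − 60 = -0.5
x=30: ŷ = 10 + 2·30 = 70; e = 73 − 70 = 3
x=35: ŷ = 10 + 2·35 = 80; e = 78 − 80 = -2
x=40: ŷ = 10 + 2·40 = 90; e = 92.5 − 90 = 2.5
x=45: ŷ = 10 + 2·45 = 100; e = 98 − 100 = -2
Largest |e| is 3 at x = 30, residual 3.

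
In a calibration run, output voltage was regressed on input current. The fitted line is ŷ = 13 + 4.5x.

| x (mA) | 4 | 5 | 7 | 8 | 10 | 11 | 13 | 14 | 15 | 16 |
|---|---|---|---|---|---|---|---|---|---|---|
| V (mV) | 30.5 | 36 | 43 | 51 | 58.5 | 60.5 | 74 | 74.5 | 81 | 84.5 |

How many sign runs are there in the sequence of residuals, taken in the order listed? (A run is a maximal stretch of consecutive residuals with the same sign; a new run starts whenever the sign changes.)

x=4: ŷ = 13 + 4.5·4 = 31; e = 30.5 − 31 = -0.5
x=5: ŷ = 13 + 4.5·5 = 35.5; e = 36 − 35.5 = 0.5
x=7: ŷ = 13 + 4.5·7 = 44.5; e = 43 − 44.5 = -1.5
x=8: ŷ = 13 + 4.5·8 = 49; e = 51 − 49 = 2
x=10: ŷ = 13 + 4.5·10 = 58; e = 58.5 − 58 = 0.5
x=11: ŷ = 13 + 4.5·11 = 62.5; e = 60.5 − 62.5 = -2
x=13: ŷ = 13 + 4.5·13 = 71.5; e = 74 − 71.5 = 2.5
x=14: ŷ = 13 + 4.5·14 = 76; e = 74.5 − 76 = -1.5
x=15: ŷ = 13 + 4.5·15 = 80.5; e = 81 − 80.5 = 0.5
x=16: ŷ = 13 + 4.5·16 = 85; e = 84.5 − 85 = -0.5
Signs: − + − + + − + − + −
Runs: −×1, +×1, −×1, +×2, −×1, +×1, −×1, +×1, −×1 → 9

9 runs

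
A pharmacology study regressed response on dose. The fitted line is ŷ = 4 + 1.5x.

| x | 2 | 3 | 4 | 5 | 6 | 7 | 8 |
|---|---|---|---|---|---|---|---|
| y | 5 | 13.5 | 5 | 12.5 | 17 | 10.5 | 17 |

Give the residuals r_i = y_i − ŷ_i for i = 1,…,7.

x=2: ŷ = 4 + 1.5·2 = 7; r = 5 − 7 = -2
x=3: ŷ = 4 + 1.5·3 = 8.5; r = 13.5 − 8.5 = 5
x=4: ŷ = 4 + 1.5·4 = 10; r = 5 − 10 = -5
x=5: ŷ = 4 + 1.5·5 = 11.5; r = 12.5 − 11.5 = 1
x=6: ŷ = 4 + 1.5·6 = 13; r = 17 − 13 = 4
x=7: ŷ = 4 + 1.5·7 = 14.5; r = 10.5 − 14.5 = -4
x=8: ŷ = 4 + 1.5·8 = 16; r = 17 − 16 = 1

-2, 5, -5, 1, 4, -4, 1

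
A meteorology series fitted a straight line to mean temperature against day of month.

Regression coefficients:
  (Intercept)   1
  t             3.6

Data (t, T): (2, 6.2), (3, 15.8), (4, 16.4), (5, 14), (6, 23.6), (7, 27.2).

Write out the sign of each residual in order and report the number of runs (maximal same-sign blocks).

4 runs

t=2: T̂ = 1 + 3.6·2 = 8.2; r = 6.2 − 8.2 = -2
t=3: T̂ = 1 + 3.6·3 = 11.8; r = 15.8 − 11.8 = 4
t=4: T̂ = 1 + 3.6·4 = 15.4; r = 16.4 − 15.4 = 1
t=5: T̂ = 1 + 3.6·5 = 19; r = 14 − 19 = -5
t=6: T̂ = 1 + 3.6·6 = 22.6; r = 23.6 − 22.6 = 1
t=7: T̂ = 1 + 3.6·7 = 26.2; r = 27.2 − 26.2 = 1
Signs: − + + − + +
Runs: −×1, +×2, −×1, +×2 → 4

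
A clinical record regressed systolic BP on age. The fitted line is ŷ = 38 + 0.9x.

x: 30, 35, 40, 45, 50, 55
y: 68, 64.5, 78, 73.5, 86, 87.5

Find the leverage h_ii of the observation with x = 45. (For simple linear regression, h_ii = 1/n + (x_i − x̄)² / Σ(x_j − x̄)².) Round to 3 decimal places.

h = 0.181

x̄ = (30 + 35 + 40 + 45 + 50 + 55)/6 = 42.5
Σ(x − x̄)² = 156.25 + 56.25 + 6.25 + 6.25 + 56.25 + 156.25 = 437.5
h = 1/6 + (2.5)²/437.5 = 0.166667 + 0.0142857 = 0.181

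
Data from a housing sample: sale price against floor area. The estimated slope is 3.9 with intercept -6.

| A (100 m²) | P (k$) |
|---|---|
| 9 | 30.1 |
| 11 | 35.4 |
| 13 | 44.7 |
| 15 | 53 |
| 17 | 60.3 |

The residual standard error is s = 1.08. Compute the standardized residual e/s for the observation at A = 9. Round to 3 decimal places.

0.926

P̂ = -6 + 3.9·9 = 29.1
e = 30.1 − 29.1 = 1
e/s = 1 / 1.08 = 0.926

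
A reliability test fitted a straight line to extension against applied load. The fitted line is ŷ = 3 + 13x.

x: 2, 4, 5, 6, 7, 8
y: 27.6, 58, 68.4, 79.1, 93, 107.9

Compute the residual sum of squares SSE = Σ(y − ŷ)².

SSE = 16.54

x=2: ŷ = 3 + 13·2 = 29; r = 27.6 − 29 = -1.4
x=4: ŷ = 3 + 13·4 = 55; r = 58 − 55 = 3
x=5: ŷ = 3 + 13·5 = 68; r = 68.4 − 68 = 0.4
x=6: ŷ = 3 + 13·6 = 81; r = 79.1 − 81 = -1.9
x=7: ŷ = 3 + 13·7 = 94; r = 93 − 94 = -1
x=8: ŷ = 3 + 13·8 = 107; r = 107.9 − 107 = 0.9
SSE = 1.96 + 9 + 0.16 + 3.61 + 1 + 0.81 = 16.54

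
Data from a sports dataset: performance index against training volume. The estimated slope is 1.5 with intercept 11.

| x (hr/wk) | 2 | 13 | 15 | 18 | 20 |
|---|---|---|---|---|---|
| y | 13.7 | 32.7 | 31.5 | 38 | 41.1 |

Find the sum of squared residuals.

x=2: ŷ = 11 + 1.5·2 = 14; e = 13.7 − 14 = -0.3
x=13: ŷ = 11 + 1.5·13 = 30.5; e = 32.7 − 30.5 = 2.2
x=15: ŷ = 11 + 1.5·15 = 33.5; e = 31.5 − 33.5 = -2
x=18: ŷ = 11 + 1.5·18 = 38; e = 38 − 38 = 0
x=20: ŷ = 11 + 1.5·20 = 41; e = 41.1 − 41 = 0.1
SSE = 0.09 + 4.84 + 4 + 0 + 0.01 = 8.94

SSE = 8.94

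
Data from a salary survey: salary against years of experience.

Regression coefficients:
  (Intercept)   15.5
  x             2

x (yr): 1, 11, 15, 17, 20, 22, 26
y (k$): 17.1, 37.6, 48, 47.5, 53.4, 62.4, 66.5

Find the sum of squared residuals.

SSE = 24.24

x=1: ŷ = 15.5 + 2·1 = 17.5; e = 17.1 − 17.5 = -0.4
x=11: ŷ = 15.5 + 2·11 = 37.5; e = 37.6 − 37.5 = 0.1
x=15: ŷ = 15.5 + 2·15 = 45.5; e = 48 − 45.5 = 2.5
x=17: ŷ = 15.5 + 2·17 = 49.5; e = 47.5 − 49.5 = -2
x=20: ŷ = 15.5 + 2·20 = 55.5; e = 53.4 − 55.5 = -2.1
x=22: ŷ = 15.5 + 2·22 = 59.5; e = 62.4 − 59.5 = 2.9
x=26: ŷ = 15.5 + 2·26 = 67.5; e = 66.5 − 67.5 = -1
SSE = 0.16 + 0.01 + 6.25 + 4 + 4.41 + 8.41 + 1 = 24.24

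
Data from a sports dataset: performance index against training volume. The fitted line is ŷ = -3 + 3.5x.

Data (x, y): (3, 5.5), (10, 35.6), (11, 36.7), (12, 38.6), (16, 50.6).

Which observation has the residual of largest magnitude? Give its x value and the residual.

x = 10, r = 3.6

x=3: ŷ = -3 + 3.5·3 = 7.5; r = 5.5 − 7.5 = -2
x=10: ŷ = -3 + 3.5·10 = 32; r = 35.6 − 32 = 3.6
x=11: ŷ = -3 + 3.5·11 = 35.5; r = 36.7 − 35.5 = 1.2
x=12: ŷ = -3 + 3.5·12 = 39; r = 38.6 − 39 = -0.4
x=16: ŷ = -3 + 3.5·16 = 53; r = 50.6 − 53 = -2.4
Largest |r| is 3.6 at x = 10, residual 3.6.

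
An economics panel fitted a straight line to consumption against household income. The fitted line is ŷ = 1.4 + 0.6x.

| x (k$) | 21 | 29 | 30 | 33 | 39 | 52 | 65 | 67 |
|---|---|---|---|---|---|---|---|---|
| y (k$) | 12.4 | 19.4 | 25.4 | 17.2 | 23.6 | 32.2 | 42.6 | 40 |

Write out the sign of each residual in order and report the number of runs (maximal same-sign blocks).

x=21: ŷ = 1.4 + 0.6·21 = 14; r = 12.4 − 14 = -1.6
x=29: ŷ = 1.4 + 0.6·29 = 18.8; r = 19.4 − 18.8 = 0.6
x=30: ŷ = 1.4 + 0.6·30 = 19.4; r = 25.4 − 19.4 = 6
x=33: ŷ = 1.4 + 0.6·33 = 21.2; r = 17.2 − 21.2 = -4
x=39: ŷ = 1.4 + 0.6·39 = 24.8; r = 23.6 − 24.8 = -1.2
x=52: ŷ = 1.4 + 0.6·52 = 32.6; r = 32.2 − 32.6 = -0.4
x=65: ŷ = 1.4 + 0.6·65 = 40.4; r = 42.6 − 40.4 = 2.2
x=67: ŷ = 1.4 + 0.6·67 = 41.6; r = 40 − 41.6 = -1.6
Signs: − + + − − − + −
Runs: −×1, +×2, −×3, +×1, −×1 → 5

5 runs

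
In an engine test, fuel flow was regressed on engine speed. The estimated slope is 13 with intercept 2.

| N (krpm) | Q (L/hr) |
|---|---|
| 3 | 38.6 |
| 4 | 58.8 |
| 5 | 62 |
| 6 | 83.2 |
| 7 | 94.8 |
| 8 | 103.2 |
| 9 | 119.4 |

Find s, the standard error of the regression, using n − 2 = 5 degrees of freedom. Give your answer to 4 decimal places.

s = 3.8802

N=3: ŷ = 2 + 13·3 = 41; e = 38.6 − 41 = -2.4
N=4: ŷ = 2 + 13·4 = 54; e = 58.8 − 54 = 4.8
N=5: ŷ = 2 + 13·5 = 67; e = 62 − 67 = -5
N=6: ŷ = 2 + 13·6 = 80; e = 83.2 − 80 = 3.2
N=7: ŷ = 2 + 13·7 = 93; e = 94.8 − 93 = 1.8
N=8: ŷ = 2 + 13·8 = 106; e = 103.2 − 106 = -2.8
N=9: ŷ = 2 + 13·9 = 119; e = 119.4 − 119 = 0.4
SSE = 5.76 + 23.04 + 25 + 10.24 + 3.24 + 7.84 + 0.16 = 75.28
s = √(75.28/5) = √15.056 ≈ 3.8802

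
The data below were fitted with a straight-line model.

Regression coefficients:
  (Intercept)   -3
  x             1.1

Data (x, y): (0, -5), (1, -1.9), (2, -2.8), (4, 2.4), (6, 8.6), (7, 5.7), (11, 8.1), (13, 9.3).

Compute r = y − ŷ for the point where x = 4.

r = 1

ŷ = -3 + 1.1·4 = 1.4
r = 2.4 − 1.4 = 1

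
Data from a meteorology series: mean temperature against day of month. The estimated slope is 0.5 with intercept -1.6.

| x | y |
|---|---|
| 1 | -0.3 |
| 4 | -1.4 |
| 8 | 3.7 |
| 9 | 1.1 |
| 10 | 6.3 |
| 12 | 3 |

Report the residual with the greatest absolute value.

x=1: ŷ = -1.6 + 0.5·1 = -1.1; r = -0.3 − (-1.1) = 0.8
x=4: ŷ = -1.6 + 0.5·4 = 0.4; r = -1.4 − 0.4 = -1.8
x=8: ŷ = -1.6 + 0.5·8 = 2.4; r = 3.7 − 2.4 = 1.3
x=9: ŷ = -1.6 + 0.5·9 = 2.9; r = 1.1 − 2.9 = -1.8
x=10: ŷ = -1.6 + 0.5·10 = 3.4; r = 6.3 − 3.4 = 2.9
x=12: ŷ = -1.6 + 0.5·12 = 4.4; r = 3 − 4.4 = -1.4
Largest |r| is 2.9 at x = 10, residual 2.9.

r = 2.9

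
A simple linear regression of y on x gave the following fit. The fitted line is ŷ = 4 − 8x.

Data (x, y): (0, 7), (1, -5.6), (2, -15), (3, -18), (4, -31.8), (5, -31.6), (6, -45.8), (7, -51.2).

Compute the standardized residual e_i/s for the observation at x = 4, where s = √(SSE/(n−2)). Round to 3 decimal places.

x=0: ŷ = 4 − 8·0 = 4; e = 7 − 4 = 3
x=1: ŷ = 4 − 8·1 = -4; e = -5.6 − (-4) = -1.6
x=2: ŷ = 4 − 8·2 = -12; e = -15 − (-12) = -3
x=3: ŷ = 4 − 8·3 = -20; e = -18 − (-20) = 2
x=4: ŷ = 4 − 8·4 = -28; e = -31.8 − (-28) = -3.8
x=5: ŷ = 4 − 8·5 = -36; e = -31.6 − (-36) = 4.4
x=6: ŷ = 4 − 8·6 = -44; e = -45.8 − (-44) = -1.8
x=7: ŷ = 4 − 8·7 = -52; e = -51.2 − (-52) = 0.8
SSE = 9 + 2.56 + 9 + 4 + 14.44 + 19.36 + 3.24 + 0.64 = 62.24
s = √(62.24/6) = 3.22077
e/s = -3.8 / 3.22077 = -1.180

-1.180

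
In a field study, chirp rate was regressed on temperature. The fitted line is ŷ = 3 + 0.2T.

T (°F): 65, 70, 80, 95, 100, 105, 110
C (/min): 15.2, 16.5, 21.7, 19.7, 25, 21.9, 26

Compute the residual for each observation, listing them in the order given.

T=65: ŷ = 3 + 0.2·65 = 16; r = 15.2 − 16 = -0.8
T=70: ŷ = 3 + 0.2·70 = 17; r = 16.5 − 17 = -0.5
T=80: ŷ = 3 + 0.2·80 = 19; r = 21.7 − 19 = 2.7
T=95: ŷ = 3 + 0.2·95 = 22; r = 19.7 − 22 = -2.3
T=100: ŷ = 3 + 0.2·100 = 23; r = 25 − 23 = 2
T=105: ŷ = 3 + 0.2·105 = 24; r = 21.9 − 24 = -2.1
T=110: ŷ = 3 + 0.2·110 = 25; r = 26 − 25 = 1

-0.8, -0.5, 2.7, -2.3, 2, -2.1, 1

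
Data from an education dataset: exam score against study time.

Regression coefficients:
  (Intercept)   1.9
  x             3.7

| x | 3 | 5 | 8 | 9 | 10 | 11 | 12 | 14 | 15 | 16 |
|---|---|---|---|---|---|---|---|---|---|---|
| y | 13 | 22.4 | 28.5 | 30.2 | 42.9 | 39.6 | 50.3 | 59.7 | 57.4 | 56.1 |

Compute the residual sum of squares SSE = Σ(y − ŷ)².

x=3: ŷ = 1.9 + 3.7·3 = 13; r = 13 − 13 = 0
x=5: ŷ = 1.9 + 3.7·5 = 20.4; r = 22.4 − 20.4 = 2
x=8: ŷ = 1.9 + 3.7·8 = 31.5; r = 28.5 − 31.5 = -3
x=9: ŷ = 1.9 + 3.7·9 = 35.2; r = 30.2 − 35.2 = -5
x=10: ŷ = 1.9 + 3.7·10 = 38.9; r = 42.9 − 38.9 = 4
x=11: ŷ = 1.9 + 3.7·11 = 42.6; r = 39.6 − 42.6 = -3
x=12: ŷ = 1.9 + 3.7·12 = 46.3; r = 50.3 − 46.3 = 4
x=14: ŷ = 1.9 + 3.7·14 = 53.7; r = 59.7 − 53.7 = 6
x=15: ŷ = 1.9 + 3.7·15 = 57.4; r = 57.4 − 57.4 = 0
x=16: ŷ = 1.9 + 3.7·16 = 61.1; r = 56.1 − 61.1 = -5
SSE = 0 + 4 + 9 + 25 + 16 + 9 + 16 + 36 + 0 + 25 = 140

SSE = 140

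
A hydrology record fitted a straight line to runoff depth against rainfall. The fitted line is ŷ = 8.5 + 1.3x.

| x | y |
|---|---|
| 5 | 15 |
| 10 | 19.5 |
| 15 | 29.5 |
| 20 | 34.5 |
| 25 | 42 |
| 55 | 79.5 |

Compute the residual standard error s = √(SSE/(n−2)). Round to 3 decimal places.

x=5: ŷ = 8.5 + 1.3·5 = 15; e = 15 − 15 = 0
x=10: ŷ = 8.5 + 1.3·10 = 21.5; e = 19.5 − 21.5 = -2
x=15: ŷ = 8.5 + 1.3·15 = 28; e = 29.5 − 28 = 1.5
x=20: ŷ = 8.5 + 1.3·20 = 34.5; e = 34.5 − 34.5 = 0
x=25: ŷ = 8.5 + 1.3·25 = 41; e = 42 − 41 = 1
x=55: ŷ = 8.5 + 1.3·55 = 80; e = 79.5 − 80 = -0.5
SSE = 0 + 4 + 2.25 + 0 + 1 + 0.25 = 7.5
s = √(7.5/4) = √1.875 ≈ 1.369

s = 1.369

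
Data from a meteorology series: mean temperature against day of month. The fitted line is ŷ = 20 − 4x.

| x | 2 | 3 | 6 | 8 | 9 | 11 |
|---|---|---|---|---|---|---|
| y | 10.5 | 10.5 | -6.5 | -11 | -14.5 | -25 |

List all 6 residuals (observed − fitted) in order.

x=2: ŷ = 20 − 4·2 = 12; e = 10.5 − 12 = -1.5
x=3: ŷ = 20 − 4·3 = 8; e = 10.5 − 8 = 2.5
x=6: ŷ = 20 − 4·6 = -4; e = -6.5 − (-4) = -2.5
x=8: ŷ = 20 − 4·8 = -12; e = -11 − (-12) = 1
x=9: ŷ = 20 − 4·9 = -16; e = -14.5 − (-16) = 1.5
x=11: ŷ = 20 − 4·11 = -24; e = -25 − (-24) = -1

-1.5, 2.5, -2.5, 1, 1.5, -1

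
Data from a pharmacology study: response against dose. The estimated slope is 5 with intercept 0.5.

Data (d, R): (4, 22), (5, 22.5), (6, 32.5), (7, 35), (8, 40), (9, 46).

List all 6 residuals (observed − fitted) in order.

1.5, -3, 2, -0.5, -0.5, 0.5

d=4: ŷ = 0.5 + 5·4 = 20.5; e = 22 − 20.5 = 1.5
d=5: ŷ = 0.5 + 5·5 = 25.5; e = 22.5 − 25.5 = -3
d=6: ŷ = 0.5 + 5·6 = 30.5; e = 32.5 − 30.5 = 2
d=7: ŷ = 0.5 + 5·7 = 35.5; e = 35 − 35.5 = -0.5
d=8: ŷ = 0.5 + 5·8 = 40.5; e = 40 − 40.5 = -0.5
d=9: ŷ = 0.5 + 5·9 = 45.5; e = 46 − 45.5 = 0.5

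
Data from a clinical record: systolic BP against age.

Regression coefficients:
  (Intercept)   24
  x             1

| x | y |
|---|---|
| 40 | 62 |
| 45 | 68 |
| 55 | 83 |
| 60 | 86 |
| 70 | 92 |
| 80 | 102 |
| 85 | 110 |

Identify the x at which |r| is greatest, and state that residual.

x = 55, r = 4

x=40: ŷ = 24 + 40 = 64; r = 62 − 64 = -2
x=45: ŷ = 24 + 45 = 69; r = 68 − 69 = -1
x=55: ŷ = 24 + 55 = 79; r = 83 − 79 = 4
x=60: ŷ = 24 + 60 = 84; r = 86 − 84 = 2
x=70: ŷ = 24 + 70 = 94; r = 92 − 94 = -2
x=80: ŷ = 24 + 80 = 104; r = 102 − 104 = -2
x=85: ŷ = 24 + 85 = 109; r = 110 − 109 = 1
Largest |r| is 4 at x = 55, residual 4.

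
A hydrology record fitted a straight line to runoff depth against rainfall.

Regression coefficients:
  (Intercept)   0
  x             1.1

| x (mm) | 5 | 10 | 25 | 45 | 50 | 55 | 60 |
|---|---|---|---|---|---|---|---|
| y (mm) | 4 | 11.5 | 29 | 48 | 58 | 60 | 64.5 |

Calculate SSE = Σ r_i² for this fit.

SSE = 18.5

x=5: ŷ = 1.1·5 = 5.5; r = 4 − 5.5 = -1.5
x=10: ŷ = 1.1·10 = 11; r = 11.5 − 11 = 0.5
x=25: ŷ = 1.1·25 = 27.5; r = 29 − 27.5 = 1.5
x=45: ŷ = 1.1·45 = 49.5; r = 48 − 49.5 = -1.5
x=50: ŷ = 1.1·50 = 55; r = 58 − 55 = 3
x=55: ŷ = 1.1·55 = 60.5; r = 60 − 60.5 = -0.5
x=60: ŷ = 1.1·60 = 66; r = 64.5 − 66 = -1.5
SSE = 2.25 + 0.25 + 2.25 + 2.25 + 9 + 0.25 + 2.25 = 18.5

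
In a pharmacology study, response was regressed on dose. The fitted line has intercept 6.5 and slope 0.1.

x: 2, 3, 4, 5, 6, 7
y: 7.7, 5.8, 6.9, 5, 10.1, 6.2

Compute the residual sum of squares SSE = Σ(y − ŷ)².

x=2: ŷ = 6.5 + 0.1·2 = 6.7; e = 7.7 − 6.7 = 1
x=3: ŷ = 6.5 + 0.1·3 = 6.8; e = 5.8 − 6.8 = -1
x=4: ŷ = 6.5 + 0.1·4 = 6.9; e = 6.9 − 6.9 = 0
x=5: ŷ = 6.5 + 0.1·5 = 7; e = 5 − 7 = -2
x=6: ŷ = 6.5 + 0.1·6 = 7.1; e = 10.1 − 7.1 = 3
x=7: ŷ = 6.5 + 0.1·7 = 7.2; e = 6.2 − 7.2 = -1
SSE = 1 + 1 + 0 + 4 + 9 + 1 = 16

SSE = 16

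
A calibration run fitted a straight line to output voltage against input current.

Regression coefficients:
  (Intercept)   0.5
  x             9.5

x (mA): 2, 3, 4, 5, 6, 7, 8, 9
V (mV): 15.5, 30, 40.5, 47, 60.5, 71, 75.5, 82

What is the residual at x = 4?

ŷ = 0.5 + 9.5·4 = 38.5
e = 40.5 − 38.5 = 2

e = 2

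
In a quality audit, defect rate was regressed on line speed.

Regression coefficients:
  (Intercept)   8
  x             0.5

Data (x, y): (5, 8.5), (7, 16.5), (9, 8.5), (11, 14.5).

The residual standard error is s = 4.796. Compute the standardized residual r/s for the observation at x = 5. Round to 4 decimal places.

ŷ = 8 + 0.5·5 = 10.5
r = 8.5 − 10.5 = -2
r/s = -2 / 4.796 = -0.4170

-0.4170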